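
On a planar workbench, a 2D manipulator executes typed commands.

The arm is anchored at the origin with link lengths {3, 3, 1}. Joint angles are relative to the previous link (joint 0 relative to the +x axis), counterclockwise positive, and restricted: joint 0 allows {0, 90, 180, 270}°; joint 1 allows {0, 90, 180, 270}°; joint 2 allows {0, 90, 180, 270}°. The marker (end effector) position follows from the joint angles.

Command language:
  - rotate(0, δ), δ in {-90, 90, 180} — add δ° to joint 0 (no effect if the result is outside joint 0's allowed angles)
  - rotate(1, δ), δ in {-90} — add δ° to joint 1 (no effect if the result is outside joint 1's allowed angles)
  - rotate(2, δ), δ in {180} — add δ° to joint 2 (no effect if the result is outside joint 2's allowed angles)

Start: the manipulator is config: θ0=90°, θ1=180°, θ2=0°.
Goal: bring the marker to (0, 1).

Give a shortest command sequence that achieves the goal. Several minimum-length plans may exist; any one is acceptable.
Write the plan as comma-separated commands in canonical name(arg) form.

rotate(0, 180)

from: config: θ0=90°, θ1=180°, θ2=0°
step 1 (rotate(0, 180)): config: θ0=270°, θ1=180°, θ2=0°
minimal: 1 command(s), checked below 1.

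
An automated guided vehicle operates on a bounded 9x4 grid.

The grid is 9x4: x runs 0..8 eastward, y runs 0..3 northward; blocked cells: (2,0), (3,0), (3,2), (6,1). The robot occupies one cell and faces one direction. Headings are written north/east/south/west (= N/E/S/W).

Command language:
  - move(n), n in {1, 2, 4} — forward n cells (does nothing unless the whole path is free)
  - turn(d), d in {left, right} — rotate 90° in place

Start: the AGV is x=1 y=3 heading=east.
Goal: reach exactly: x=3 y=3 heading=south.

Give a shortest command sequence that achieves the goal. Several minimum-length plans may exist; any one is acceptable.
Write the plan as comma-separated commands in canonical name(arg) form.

move(2), turn(right)

from: x=1 y=3 heading=east
[1] after move(2): x=3 y=3 heading=east
[2] after turn(right): x=3 y=3 heading=south
nothing shorter than 2 reaches the goal.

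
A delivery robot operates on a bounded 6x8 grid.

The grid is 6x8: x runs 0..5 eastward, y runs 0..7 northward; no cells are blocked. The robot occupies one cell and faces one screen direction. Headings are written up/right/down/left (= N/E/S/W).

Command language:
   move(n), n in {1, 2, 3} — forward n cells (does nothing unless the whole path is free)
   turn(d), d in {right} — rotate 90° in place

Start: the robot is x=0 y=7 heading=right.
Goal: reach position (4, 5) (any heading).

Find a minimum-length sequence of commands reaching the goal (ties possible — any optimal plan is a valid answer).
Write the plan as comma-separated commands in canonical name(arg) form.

t0: x=0 y=7 heading=right
[1] after move(1): x=1 y=7 heading=right
[2] after move(3): x=4 y=7 heading=right
[3] after turn(right): x=4 y=7 heading=down
[4] after move(2): x=4 y=5 heading=down
shorter routes all fall short; 4 is best.

move(1), move(3), turn(right), move(2)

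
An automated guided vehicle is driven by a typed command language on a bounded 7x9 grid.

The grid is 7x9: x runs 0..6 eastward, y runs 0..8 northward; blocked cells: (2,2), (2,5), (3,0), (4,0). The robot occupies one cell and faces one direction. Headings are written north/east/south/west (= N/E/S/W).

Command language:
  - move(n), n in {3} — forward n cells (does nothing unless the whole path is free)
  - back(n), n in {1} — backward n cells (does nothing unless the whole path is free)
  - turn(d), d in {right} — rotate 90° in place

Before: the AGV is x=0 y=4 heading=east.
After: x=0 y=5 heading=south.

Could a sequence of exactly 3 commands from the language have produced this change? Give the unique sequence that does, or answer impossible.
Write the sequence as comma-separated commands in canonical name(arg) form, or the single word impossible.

back(1), turn(right), back(1)

key: cell and facing (now S) both changed — the 3 commands mix motion and turning
t0: x=0 y=4 heading=east
t=1 back(1) ⇒ x=0 y=4 heading=east
t=2 turn(right) ⇒ x=0 y=4 heading=south
t=3 back(1) ⇒ x=0 y=5 heading=south
all 27 alternatives checked — unique.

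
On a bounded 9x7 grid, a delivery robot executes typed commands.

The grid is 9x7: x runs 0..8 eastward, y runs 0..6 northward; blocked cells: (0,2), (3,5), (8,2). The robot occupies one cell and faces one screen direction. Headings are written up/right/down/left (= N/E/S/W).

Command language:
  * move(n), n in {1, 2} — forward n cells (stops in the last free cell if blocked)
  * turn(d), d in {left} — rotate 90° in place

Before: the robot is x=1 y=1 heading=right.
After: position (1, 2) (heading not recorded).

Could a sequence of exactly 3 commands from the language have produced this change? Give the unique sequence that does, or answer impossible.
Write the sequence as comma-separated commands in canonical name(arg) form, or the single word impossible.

turn(left), move(1), turn(left)

begin: x=1 y=1 heading=right
1. turn(left) → x=1 y=1 heading=up
2. move(1) → x=1 y=2 heading=up
3. turn(left) → x=1 y=2 heading=left
no rival 3-sequence matches.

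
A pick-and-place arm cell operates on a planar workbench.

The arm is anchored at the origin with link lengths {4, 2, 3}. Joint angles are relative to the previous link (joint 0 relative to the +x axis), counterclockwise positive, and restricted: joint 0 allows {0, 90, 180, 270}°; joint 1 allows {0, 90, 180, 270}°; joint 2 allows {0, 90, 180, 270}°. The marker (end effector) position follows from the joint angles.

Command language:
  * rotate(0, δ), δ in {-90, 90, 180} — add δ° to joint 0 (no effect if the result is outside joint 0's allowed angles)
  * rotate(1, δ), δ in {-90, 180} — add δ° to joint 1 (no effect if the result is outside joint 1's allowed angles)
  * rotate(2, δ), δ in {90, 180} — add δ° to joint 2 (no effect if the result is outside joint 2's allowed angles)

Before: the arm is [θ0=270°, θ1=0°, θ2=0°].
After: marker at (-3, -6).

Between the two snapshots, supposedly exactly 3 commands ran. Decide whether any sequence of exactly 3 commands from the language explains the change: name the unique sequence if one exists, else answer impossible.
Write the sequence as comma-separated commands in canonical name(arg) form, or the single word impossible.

rotate(2, 90), rotate(2, 90), rotate(2, 90)

t0: [θ0=270°, θ1=0°, θ2=0°]
1. rotate(2, 90) → [θ0=270°, θ1=0°, θ2=90°]
2. rotate(2, 90) → [θ0=270°, θ1=0°, θ2=180°]
3. rotate(2, 90) → [θ0=270°, θ1=0°, θ2=270°]
uniquely the one of 343 3-step routes that fits.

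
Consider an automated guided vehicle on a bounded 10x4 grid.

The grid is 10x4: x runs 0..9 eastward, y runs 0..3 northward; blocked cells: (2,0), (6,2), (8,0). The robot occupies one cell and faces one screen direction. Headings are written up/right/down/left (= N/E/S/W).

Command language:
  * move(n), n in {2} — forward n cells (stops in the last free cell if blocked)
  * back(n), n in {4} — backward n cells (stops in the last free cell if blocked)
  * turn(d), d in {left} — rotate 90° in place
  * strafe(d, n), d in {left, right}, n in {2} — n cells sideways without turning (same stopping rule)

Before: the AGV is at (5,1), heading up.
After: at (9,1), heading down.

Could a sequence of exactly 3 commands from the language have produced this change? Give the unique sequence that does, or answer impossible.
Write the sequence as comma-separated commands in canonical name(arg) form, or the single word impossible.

key: cell and facing (now S) both changed — the 3 commands mix motion and turning
from: at (5,1), heading up
[1] after turn(left): at (5,1), heading left
[2] after back(4): at (9,1), heading left
[3] after turn(left): at (9,1), heading down
no rival 3-sequence matches.

turn(left), back(4), turn(left)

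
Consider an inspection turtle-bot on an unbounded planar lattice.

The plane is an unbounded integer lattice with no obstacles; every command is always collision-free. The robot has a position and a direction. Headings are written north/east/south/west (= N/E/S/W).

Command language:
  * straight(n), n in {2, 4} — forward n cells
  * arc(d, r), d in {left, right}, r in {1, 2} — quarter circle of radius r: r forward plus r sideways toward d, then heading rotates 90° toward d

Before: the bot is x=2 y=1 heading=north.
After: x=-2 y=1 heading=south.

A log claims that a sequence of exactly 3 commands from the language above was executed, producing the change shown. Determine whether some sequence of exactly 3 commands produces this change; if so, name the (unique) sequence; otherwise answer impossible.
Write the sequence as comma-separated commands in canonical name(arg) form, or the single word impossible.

key: position moved to (-2,1) AND the heading swung to S — translation plus rotation needed
start: x=2 y=1 heading=north
step 1 (arc(left, 1)): x=1 y=2 heading=west
step 2 (straight(2)): x=-1 y=2 heading=west
step 3 (arc(left, 1)): x=-2 y=1 heading=south
no other 3-command option fits: unique.

arc(left, 1), straight(2), arc(left, 1)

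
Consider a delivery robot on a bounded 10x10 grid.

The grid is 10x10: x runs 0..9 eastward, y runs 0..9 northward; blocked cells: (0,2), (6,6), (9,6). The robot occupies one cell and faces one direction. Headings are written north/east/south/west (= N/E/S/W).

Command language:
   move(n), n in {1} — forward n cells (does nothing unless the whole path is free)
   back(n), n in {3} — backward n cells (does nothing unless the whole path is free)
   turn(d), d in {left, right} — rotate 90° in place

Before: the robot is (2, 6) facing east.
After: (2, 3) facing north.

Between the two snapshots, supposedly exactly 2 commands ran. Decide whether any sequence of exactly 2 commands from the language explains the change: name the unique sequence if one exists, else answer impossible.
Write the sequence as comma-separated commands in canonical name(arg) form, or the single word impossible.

key: cell and facing (now N) both changed — the 2 commands mix motion and turning
begin: (2, 6) facing east
t=1 turn(left) ⇒ (2, 6) facing north
t=2 back(3) ⇒ (2, 3) facing north
all 16 alternatives checked — unique.

turn(left), back(3)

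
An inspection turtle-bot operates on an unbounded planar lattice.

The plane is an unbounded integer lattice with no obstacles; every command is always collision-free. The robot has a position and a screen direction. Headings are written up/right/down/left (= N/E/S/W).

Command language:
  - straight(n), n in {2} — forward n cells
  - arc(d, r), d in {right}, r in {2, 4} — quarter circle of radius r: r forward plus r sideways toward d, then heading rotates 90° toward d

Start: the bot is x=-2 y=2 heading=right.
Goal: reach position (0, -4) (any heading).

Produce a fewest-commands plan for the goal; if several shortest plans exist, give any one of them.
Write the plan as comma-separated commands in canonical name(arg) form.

begin: x=-2 y=2 heading=right
[1] after arc(right, 4): x=2 y=-2 heading=down
[2] after arc(right, 2): x=0 y=-4 heading=left
nothing shorter than 2 reaches the goal.

arc(right, 4), arc(right, 2)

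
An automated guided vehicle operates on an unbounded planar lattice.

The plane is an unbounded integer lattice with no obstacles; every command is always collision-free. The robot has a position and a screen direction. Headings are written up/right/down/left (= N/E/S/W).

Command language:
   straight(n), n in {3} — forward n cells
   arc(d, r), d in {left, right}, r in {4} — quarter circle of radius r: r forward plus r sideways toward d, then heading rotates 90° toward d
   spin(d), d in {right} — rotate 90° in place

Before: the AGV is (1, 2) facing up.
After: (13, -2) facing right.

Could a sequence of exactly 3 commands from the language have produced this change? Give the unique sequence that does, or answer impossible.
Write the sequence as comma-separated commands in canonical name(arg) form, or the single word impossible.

key: cell and facing (now E) both changed — the 3 commands mix motion and turning
from: (1, 2) facing up
step 1 (arc(right, 4)): (5, 6) facing right
step 2 (arc(right, 4)): (9, 2) facing down
step 3 (arc(left, 4)): (13, -2) facing right
no other 3-command option fits: unique.

arc(right, 4), arc(right, 4), arc(left, 4)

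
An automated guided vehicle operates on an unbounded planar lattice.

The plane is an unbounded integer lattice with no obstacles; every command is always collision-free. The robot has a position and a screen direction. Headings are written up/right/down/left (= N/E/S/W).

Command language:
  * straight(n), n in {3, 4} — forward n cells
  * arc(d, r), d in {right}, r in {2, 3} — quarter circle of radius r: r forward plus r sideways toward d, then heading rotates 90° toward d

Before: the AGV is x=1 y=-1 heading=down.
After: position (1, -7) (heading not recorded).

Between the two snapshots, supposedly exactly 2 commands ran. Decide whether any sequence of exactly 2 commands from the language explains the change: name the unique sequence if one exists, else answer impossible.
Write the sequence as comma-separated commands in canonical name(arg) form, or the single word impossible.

straight(3), straight(3)

from: x=1 y=-1 heading=down
t=1 straight(3) ⇒ x=1 y=-4 heading=down
t=2 straight(3) ⇒ x=1 y=-7 heading=down
uniquely the one of 16 2-step routes that fits.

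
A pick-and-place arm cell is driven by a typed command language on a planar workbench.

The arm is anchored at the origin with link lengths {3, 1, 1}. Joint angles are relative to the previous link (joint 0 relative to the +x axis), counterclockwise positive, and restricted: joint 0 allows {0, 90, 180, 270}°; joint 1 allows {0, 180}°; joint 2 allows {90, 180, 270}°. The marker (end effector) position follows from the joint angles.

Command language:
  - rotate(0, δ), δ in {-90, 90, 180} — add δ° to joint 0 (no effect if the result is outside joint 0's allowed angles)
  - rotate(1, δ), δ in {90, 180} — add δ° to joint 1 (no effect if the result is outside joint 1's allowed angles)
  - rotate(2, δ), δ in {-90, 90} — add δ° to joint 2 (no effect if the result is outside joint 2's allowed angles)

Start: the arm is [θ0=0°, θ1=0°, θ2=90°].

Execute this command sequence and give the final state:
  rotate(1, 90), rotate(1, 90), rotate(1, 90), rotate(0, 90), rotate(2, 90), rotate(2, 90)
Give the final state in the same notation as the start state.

[θ0=90°, θ1=0°, θ2=270°]

initial: [θ0=0°, θ1=0°, θ2=90°]
[1] after rotate(1, 90): [θ0=0°, θ1=0°, θ2=90°]
[2] after rotate(1, 90): [θ0=0°, θ1=0°, θ2=90°]
[3] after rotate(1, 90): [θ0=0°, θ1=0°, θ2=90°]
[4] after rotate(0, 90): [θ0=90°, θ1=0°, θ2=90°]
[5] after rotate(2, 90): [θ0=90°, θ1=0°, θ2=180°]
[6] after rotate(2, 90): [θ0=90°, θ1=0°, θ2=270°]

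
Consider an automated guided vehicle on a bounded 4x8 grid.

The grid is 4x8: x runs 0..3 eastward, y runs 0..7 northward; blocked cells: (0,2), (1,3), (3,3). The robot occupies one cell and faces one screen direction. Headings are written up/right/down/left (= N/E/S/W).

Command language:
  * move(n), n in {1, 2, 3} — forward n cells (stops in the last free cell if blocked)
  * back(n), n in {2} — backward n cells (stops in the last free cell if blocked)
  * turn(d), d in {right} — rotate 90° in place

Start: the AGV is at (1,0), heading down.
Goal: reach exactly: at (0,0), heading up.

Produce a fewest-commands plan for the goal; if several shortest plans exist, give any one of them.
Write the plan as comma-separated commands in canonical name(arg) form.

start: at (1,0), heading down
[1] after turn(right): at (1,0), heading left
[2] after move(1): at (0,0), heading left
[3] after turn(right): at (0,0), heading up
shorter routes all fall short; 3 is best.

turn(right), move(1), turn(right)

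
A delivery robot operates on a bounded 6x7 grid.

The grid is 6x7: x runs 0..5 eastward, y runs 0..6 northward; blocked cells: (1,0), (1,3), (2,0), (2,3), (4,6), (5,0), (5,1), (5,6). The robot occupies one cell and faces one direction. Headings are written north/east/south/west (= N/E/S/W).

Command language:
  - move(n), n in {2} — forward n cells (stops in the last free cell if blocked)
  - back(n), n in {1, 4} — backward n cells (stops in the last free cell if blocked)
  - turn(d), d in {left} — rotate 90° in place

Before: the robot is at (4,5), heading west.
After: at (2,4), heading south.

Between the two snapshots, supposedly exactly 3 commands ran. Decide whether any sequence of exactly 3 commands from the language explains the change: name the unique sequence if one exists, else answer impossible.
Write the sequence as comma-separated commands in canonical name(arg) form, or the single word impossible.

move(2), turn(left), move(2)

key: the second move(2) is stopped early by the blocked cell at (2,3)
initial: at (4,5), heading west
[1] after move(2): at (2,5), heading west
[2] after turn(left): at (2,5), heading south
[3] after move(2): at (2,4), heading south
no rival 3-sequence matches.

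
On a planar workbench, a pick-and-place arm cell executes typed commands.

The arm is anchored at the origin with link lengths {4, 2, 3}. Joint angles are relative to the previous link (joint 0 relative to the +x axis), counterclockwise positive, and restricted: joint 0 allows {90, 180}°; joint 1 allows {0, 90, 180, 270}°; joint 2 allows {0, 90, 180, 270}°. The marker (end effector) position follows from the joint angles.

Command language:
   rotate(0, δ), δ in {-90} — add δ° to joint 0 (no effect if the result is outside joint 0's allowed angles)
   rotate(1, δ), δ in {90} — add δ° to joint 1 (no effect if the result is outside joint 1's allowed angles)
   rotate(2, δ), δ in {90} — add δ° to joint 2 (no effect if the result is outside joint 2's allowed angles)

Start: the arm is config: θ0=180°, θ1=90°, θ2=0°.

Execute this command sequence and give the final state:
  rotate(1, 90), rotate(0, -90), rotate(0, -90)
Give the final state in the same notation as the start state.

config: θ0=90°, θ1=180°, θ2=0°

initial: config: θ0=180°, θ1=90°, θ2=0°
t=1 rotate(1, 90) ⇒ config: θ0=180°, θ1=180°, θ2=0°
t=2 rotate(0, -90) ⇒ config: θ0=90°, θ1=180°, θ2=0°
t=3 rotate(0, -90) ⇒ config: θ0=90°, θ1=180°, θ2=0°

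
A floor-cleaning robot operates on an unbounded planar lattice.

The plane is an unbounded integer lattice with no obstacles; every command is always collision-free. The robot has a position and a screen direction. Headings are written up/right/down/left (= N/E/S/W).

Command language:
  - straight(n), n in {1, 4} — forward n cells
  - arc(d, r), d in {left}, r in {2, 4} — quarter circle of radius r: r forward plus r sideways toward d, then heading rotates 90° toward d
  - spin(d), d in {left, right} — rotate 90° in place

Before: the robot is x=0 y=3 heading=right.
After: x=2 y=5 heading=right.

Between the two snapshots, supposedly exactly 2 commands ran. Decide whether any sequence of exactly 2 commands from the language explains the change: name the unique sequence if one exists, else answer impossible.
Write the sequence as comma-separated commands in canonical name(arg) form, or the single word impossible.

arc(left, 2), spin(right)

key: running spin(right) before arc(left, 2) would end elsewhere — order is forced
initial: x=0 y=3 heading=right
t=1 arc(left, 2) ⇒ x=2 y=5 heading=up
t=2 spin(right) ⇒ x=2 y=5 heading=right
uniquely the one of 36 2-step routes that fits.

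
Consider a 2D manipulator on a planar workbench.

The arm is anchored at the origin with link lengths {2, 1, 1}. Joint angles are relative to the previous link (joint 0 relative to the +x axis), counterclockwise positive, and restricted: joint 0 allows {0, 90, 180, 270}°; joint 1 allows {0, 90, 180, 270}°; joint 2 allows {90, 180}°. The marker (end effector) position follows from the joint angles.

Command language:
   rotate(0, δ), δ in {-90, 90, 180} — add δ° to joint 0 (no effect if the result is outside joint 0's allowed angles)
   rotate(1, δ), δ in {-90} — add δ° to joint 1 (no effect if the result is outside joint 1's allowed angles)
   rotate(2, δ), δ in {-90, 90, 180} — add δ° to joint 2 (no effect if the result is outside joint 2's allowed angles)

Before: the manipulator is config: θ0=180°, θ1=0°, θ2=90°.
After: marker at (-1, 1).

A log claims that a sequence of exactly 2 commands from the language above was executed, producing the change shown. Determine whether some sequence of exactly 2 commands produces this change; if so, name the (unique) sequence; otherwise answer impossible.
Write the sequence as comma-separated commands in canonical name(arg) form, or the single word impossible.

start: config: θ0=180°, θ1=0°, θ2=90°
t=1 rotate(1, -90) ⇒ config: θ0=180°, θ1=270°, θ2=90°
t=2 rotate(1, -90) ⇒ config: θ0=180°, θ1=180°, θ2=90°
no other 2-command option fits: unique.

rotate(1, -90), rotate(1, -90)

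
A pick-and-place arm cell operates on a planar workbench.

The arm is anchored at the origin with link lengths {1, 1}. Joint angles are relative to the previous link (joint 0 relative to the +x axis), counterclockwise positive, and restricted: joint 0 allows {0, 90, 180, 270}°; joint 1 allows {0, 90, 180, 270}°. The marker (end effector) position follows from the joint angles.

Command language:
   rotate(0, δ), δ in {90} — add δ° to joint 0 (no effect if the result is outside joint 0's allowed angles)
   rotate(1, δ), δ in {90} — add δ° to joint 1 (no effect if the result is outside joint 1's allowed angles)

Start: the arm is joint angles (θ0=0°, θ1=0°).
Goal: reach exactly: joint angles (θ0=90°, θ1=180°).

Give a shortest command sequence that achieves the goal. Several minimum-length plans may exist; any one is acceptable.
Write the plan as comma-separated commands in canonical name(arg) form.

rotate(0, 90), rotate(1, 90), rotate(1, 90)

from: joint angles (θ0=0°, θ1=0°)
1. rotate(0, 90) → joint angles (θ0=90°, θ1=0°)
2. rotate(1, 90) → joint angles (θ0=90°, θ1=90°)
3. rotate(1, 90) → joint angles (θ0=90°, θ1=180°)
nothing shorter than 3 reaches the goal.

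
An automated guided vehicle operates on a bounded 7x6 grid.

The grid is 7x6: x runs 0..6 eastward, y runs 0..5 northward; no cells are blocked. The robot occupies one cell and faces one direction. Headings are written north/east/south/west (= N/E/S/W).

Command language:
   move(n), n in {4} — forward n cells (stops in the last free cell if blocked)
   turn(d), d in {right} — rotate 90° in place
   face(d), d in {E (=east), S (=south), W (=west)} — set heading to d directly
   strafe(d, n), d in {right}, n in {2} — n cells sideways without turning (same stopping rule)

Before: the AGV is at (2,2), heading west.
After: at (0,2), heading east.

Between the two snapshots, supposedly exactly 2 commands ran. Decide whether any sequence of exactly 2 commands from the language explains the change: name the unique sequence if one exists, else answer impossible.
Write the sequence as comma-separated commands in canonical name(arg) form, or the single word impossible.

key: move(4) runs into the grid edge before its full distance
begin: at (2,2), heading west
[1] after move(4): at (0,2), heading west
[2] after face(E): at (0,2), heading east
no other 2-command option fits: unique.

move(4), face(E)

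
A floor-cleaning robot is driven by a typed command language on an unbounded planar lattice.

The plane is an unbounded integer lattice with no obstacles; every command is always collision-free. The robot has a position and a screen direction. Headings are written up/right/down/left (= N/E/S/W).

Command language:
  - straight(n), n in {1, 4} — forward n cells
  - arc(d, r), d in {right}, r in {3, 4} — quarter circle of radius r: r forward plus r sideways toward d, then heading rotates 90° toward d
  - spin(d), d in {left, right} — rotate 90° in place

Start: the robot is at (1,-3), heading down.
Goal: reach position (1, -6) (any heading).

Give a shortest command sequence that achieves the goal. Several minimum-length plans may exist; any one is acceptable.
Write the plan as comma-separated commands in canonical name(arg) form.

straight(1), straight(1), straight(1)

start: at (1,-3), heading down
t=1 straight(1) ⇒ at (1,-4), heading down
t=2 straight(1) ⇒ at (1,-5), heading down
t=3 straight(1) ⇒ at (1,-6), heading down
no 2-step plan works, so 3 is optimal.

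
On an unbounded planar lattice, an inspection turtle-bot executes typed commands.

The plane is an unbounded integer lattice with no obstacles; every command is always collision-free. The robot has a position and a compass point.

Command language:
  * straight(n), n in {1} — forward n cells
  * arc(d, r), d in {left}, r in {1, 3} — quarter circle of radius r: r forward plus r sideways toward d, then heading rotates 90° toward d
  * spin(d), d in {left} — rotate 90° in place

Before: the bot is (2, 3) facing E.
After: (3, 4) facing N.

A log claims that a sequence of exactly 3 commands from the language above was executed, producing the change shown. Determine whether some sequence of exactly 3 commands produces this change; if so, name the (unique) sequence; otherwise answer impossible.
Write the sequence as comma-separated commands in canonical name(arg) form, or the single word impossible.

straight(1), spin(left), straight(1)

key: position moved to (3,4) AND the heading swung to N — translation plus rotation needed
begin: (2, 3) facing E
step 1 (straight(1)): (3, 3) facing E
step 2 (spin(left)): (3, 3) facing N
step 3 (straight(1)): (3, 4) facing N
no rival 3-sequence matches.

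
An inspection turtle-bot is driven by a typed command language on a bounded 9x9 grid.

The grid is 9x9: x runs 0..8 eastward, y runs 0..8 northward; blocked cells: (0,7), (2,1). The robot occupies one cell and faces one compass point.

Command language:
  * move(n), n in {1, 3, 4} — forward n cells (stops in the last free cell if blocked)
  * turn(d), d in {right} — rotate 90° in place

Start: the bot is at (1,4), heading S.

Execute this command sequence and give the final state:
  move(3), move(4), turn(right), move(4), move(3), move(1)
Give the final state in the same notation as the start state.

from: at (1,4), heading S
step 1 (move(3)): at (1,1), heading S
step 2 (move(4)): at (1,0), heading S
step 3 (turn(right)): at (1,0), heading W
step 4 (move(4)): at (0,0), heading W
step 5 (move(3)): at (0,0), heading W
step 6 (move(1)): at (0,0), heading W

at (0,0), heading W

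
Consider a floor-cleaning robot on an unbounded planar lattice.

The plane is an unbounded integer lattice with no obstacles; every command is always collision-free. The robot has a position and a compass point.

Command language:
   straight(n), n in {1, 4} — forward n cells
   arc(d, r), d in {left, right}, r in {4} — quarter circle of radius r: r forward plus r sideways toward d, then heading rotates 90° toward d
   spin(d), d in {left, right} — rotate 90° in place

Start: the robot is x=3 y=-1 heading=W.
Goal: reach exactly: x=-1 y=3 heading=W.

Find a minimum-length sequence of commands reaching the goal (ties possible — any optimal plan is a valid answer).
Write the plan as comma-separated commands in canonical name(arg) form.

t0: x=3 y=-1 heading=W
1. spin(right) → x=3 y=-1 heading=N
2. arc(left, 4) → x=-1 y=3 heading=W
minimal: 2 command(s), checked below 2.

spin(right), arc(left, 4)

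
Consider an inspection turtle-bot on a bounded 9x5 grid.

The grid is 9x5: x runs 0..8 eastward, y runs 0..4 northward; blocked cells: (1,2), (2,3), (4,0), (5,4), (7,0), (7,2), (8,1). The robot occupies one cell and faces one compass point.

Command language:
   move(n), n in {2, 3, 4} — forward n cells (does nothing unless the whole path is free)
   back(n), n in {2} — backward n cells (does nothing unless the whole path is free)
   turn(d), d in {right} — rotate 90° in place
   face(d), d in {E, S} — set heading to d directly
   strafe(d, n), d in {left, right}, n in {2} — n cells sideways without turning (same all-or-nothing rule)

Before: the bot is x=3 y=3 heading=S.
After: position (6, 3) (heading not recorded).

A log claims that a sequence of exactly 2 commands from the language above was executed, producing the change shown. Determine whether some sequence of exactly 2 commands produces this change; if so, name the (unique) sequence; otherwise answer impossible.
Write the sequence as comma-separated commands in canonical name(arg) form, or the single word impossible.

face(E), move(3)

key: order matters: swapping face(E) and move(3) lands elsewhere
initial: x=3 y=3 heading=S
step 1 (face(E)): x=3 y=3 heading=E
step 2 (move(3)): x=6 y=3 heading=E
no other 2-command option fits: unique.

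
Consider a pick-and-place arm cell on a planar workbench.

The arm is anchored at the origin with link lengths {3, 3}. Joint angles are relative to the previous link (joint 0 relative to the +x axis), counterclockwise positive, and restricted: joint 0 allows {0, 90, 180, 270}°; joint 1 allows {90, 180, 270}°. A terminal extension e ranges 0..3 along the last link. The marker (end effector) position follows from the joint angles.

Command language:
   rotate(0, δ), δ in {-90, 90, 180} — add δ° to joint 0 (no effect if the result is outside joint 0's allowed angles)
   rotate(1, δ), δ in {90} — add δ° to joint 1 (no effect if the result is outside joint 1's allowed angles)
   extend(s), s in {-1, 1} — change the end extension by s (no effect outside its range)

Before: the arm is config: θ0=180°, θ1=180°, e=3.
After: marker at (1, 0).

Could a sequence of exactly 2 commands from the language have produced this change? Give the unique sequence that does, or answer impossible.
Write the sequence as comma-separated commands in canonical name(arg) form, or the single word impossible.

extend(-1), extend(-1)

from: config: θ0=180°, θ1=180°, e=3
1. extend(-1) → config: θ0=180°, θ1=180°, e=2
2. extend(-1) → config: θ0=180°, θ1=180°, e=1
all 36 alternatives checked — unique.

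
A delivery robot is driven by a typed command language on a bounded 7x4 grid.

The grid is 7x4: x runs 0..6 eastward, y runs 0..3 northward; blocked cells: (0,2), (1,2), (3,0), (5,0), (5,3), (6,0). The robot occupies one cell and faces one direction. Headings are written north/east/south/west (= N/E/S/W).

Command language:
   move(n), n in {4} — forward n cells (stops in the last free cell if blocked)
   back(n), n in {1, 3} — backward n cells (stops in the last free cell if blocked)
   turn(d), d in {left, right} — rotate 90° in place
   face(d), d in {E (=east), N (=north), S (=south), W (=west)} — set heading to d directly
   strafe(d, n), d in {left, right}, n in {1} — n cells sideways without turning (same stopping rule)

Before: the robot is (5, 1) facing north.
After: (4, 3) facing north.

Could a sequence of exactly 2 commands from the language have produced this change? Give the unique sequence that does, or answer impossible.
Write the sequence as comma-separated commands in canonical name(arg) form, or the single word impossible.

key: still facing N at the end — nothing in the sequence rotates
begin: (5, 1) facing north
t=1 strafe(left, 1) ⇒ (4, 1) facing north
t=2 move(4) ⇒ (4, 3) facing north
no other 2-command option fits: unique.

strafe(left, 1), move(4)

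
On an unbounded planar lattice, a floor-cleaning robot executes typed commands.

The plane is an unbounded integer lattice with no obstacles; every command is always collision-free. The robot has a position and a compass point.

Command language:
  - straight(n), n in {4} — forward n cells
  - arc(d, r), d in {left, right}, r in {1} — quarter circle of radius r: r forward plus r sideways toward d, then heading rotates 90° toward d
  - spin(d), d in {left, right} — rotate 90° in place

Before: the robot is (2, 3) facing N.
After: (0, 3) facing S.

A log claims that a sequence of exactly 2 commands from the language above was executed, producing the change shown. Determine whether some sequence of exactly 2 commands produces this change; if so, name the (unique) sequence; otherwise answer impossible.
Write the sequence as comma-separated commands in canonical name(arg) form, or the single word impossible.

key: cell and facing (now S) both changed — the 2 commands mix motion and turning
begin: (2, 3) facing N
step 1 (arc(left, 1)): (1, 4) facing W
step 2 (arc(left, 1)): (0, 3) facing S
uniquely the one of 25 2-step routes that fits.

arc(left, 1), arc(left, 1)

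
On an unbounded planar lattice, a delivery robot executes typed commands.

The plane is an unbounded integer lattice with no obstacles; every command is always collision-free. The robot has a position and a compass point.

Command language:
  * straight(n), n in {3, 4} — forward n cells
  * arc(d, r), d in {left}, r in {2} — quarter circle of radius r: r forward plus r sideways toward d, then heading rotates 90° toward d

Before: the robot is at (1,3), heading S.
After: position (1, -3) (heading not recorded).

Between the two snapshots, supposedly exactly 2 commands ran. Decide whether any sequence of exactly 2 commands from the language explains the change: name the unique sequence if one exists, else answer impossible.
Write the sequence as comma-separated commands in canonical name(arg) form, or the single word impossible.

straight(3), straight(3)

initial: at (1,3), heading S
[1] after straight(3): at (1,0), heading S
[2] after straight(3): at (1,-3), heading S
no other 2-command option fits: unique.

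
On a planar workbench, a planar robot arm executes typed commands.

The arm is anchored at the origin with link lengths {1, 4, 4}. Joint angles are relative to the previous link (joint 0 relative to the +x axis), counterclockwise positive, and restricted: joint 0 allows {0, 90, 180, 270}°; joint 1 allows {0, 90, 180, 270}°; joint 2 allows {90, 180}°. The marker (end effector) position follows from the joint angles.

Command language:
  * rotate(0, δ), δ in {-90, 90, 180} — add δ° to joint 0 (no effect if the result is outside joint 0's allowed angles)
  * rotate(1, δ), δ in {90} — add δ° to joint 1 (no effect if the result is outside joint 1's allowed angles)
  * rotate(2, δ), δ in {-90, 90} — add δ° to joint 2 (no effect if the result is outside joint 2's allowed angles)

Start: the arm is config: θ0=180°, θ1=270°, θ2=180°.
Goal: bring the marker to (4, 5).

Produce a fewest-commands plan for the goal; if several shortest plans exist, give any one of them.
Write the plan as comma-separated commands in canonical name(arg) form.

initial: config: θ0=180°, θ1=270°, θ2=180°
step 1 (rotate(0, -90)): config: θ0=90°, θ1=270°, θ2=180°
step 2 (rotate(2, -90)): config: θ0=90°, θ1=270°, θ2=90°
minimal: 2 command(s), checked below 2.

rotate(0, -90), rotate(2, -90)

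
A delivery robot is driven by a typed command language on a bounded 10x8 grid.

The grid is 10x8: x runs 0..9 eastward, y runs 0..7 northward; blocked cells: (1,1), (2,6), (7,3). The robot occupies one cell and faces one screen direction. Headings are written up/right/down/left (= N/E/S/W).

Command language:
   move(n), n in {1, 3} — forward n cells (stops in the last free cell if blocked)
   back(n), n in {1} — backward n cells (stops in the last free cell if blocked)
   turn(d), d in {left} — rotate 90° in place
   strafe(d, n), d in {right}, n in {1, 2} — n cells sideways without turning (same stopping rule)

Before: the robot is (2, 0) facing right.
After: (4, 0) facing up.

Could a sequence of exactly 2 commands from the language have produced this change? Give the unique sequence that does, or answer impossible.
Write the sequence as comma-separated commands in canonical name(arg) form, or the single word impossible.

key: position moved to (4,0) AND the heading swung to N — translation plus rotation needed
start: (2, 0) facing right
[1] after turn(left): (2, 0) facing up
[2] after strafe(right, 2): (4, 0) facing up
uniquely the one of 36 2-step routes that fits.

turn(left), strafe(right, 2)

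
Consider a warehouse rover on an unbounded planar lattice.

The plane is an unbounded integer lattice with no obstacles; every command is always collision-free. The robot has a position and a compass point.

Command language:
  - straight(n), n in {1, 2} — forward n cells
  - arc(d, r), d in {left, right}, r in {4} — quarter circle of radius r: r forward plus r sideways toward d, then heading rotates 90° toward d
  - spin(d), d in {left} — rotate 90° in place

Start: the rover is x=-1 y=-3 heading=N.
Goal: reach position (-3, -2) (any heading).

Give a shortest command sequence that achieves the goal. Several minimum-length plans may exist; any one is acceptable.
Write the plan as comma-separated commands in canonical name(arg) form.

initial: x=-1 y=-3 heading=N
t=1 straight(1) ⇒ x=-1 y=-2 heading=N
t=2 spin(left) ⇒ x=-1 y=-2 heading=W
t=3 straight(2) ⇒ x=-3 y=-2 heading=W
nothing shorter than 3 reaches the goal.

straight(1), spin(left), straight(2)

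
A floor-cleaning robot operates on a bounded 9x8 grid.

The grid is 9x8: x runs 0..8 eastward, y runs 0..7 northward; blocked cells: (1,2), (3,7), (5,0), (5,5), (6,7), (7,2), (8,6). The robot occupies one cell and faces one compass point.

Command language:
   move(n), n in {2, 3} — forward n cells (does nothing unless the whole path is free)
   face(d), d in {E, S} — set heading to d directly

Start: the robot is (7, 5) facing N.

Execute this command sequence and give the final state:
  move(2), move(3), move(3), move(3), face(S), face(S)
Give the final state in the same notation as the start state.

begin: (7, 5) facing N
t=1 move(2) ⇒ (7, 7) facing N
t=2 move(3) ⇒ (7, 7) facing N
t=3 move(3) ⇒ (7, 7) facing N
t=4 move(3) ⇒ (7, 7) facing N
t=5 face(S) ⇒ (7, 7) facing S
t=6 face(S) ⇒ (7, 7) facing S

(7, 7) facing S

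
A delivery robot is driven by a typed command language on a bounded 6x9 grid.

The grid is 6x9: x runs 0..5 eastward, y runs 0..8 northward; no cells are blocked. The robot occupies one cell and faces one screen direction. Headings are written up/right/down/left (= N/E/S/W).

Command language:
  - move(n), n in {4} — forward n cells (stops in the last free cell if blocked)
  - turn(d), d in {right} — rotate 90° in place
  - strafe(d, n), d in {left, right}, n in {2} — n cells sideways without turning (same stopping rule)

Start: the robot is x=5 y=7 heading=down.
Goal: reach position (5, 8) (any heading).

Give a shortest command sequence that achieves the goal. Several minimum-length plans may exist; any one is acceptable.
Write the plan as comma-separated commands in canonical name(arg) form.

t0: x=5 y=7 heading=down
t=1 turn(right) ⇒ x=5 y=7 heading=left
t=2 strafe(right, 2) ⇒ x=5 y=8 heading=left
nothing shorter than 2 reaches the goal.

turn(right), strafe(right, 2)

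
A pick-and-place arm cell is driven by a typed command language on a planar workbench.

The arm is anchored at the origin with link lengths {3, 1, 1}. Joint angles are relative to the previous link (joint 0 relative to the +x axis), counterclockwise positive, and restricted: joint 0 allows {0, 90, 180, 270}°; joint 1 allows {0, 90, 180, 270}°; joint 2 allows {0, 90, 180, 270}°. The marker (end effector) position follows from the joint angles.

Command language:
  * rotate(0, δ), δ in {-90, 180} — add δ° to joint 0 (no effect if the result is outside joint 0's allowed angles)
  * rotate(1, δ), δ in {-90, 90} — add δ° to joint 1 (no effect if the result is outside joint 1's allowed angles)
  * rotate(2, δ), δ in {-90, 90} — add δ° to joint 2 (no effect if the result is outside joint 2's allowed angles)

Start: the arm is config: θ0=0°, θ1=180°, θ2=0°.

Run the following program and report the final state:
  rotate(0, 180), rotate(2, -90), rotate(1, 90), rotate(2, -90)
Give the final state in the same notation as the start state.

t0: config: θ0=0°, θ1=180°, θ2=0°
[1] after rotate(0, 180): config: θ0=180°, θ1=180°, θ2=0°
[2] after rotate(2, -90): config: θ0=180°, θ1=180°, θ2=270°
[3] after rotate(1, 90): config: θ0=180°, θ1=270°, θ2=270°
[4] after rotate(2, -90): config: θ0=180°, θ1=270°, θ2=180°

config: θ0=180°, θ1=270°, θ2=180°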